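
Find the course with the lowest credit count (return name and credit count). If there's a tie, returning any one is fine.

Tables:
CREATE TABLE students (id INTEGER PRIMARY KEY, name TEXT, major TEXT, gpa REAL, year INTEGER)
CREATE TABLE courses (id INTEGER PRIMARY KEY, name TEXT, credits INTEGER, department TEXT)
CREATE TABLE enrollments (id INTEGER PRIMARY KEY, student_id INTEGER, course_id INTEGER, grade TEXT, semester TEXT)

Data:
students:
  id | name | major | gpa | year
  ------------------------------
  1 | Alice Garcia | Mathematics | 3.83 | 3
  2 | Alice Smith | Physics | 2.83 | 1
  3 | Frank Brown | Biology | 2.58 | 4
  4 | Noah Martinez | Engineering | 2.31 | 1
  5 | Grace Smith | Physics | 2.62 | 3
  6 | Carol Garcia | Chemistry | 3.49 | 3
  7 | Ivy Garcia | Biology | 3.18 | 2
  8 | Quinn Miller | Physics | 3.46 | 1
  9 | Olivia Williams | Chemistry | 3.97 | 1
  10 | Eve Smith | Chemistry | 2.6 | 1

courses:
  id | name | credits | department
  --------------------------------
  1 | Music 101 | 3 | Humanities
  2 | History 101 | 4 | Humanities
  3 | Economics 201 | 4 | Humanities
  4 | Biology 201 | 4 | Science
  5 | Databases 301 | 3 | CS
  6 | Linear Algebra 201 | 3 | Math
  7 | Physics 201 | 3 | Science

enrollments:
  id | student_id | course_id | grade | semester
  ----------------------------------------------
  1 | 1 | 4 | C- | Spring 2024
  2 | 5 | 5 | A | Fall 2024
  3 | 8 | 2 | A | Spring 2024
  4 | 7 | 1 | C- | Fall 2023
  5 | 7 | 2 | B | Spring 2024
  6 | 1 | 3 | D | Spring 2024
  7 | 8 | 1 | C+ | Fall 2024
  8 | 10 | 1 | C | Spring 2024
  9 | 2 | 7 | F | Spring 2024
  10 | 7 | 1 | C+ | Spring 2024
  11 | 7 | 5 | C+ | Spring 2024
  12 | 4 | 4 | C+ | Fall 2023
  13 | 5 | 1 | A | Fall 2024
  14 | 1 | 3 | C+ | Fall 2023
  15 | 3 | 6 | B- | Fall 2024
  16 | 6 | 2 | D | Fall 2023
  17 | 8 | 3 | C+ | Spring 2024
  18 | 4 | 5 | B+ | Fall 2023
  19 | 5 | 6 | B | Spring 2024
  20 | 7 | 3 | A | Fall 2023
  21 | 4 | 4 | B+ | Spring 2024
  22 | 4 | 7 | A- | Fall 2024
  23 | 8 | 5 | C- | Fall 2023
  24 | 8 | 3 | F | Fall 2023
SELECT name, credits FROM courses ORDER BY credits ASC LIMIT 1

Execution result:
name | credits
Music 101 | 3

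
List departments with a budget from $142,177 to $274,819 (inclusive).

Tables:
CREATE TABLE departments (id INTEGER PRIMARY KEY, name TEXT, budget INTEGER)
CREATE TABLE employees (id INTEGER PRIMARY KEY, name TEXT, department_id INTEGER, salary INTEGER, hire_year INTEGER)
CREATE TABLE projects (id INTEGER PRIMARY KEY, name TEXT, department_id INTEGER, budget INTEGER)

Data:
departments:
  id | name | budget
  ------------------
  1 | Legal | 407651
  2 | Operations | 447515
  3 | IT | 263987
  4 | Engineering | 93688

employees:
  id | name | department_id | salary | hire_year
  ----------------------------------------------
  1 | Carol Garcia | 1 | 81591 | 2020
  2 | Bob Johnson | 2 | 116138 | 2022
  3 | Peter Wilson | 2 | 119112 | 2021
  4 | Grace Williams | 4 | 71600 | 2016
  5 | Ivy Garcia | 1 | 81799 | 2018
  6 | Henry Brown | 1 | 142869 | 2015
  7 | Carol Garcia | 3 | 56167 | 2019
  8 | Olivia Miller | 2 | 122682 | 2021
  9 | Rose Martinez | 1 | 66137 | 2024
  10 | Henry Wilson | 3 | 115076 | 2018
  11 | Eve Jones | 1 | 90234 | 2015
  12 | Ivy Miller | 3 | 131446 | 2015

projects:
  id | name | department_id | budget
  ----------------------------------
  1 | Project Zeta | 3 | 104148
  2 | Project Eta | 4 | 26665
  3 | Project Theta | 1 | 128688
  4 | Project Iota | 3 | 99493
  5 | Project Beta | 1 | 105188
SELECT name, budget FROM departments WHERE budget BETWEEN 142177 AND 274819

Execution result:
name | budget
IT | 263987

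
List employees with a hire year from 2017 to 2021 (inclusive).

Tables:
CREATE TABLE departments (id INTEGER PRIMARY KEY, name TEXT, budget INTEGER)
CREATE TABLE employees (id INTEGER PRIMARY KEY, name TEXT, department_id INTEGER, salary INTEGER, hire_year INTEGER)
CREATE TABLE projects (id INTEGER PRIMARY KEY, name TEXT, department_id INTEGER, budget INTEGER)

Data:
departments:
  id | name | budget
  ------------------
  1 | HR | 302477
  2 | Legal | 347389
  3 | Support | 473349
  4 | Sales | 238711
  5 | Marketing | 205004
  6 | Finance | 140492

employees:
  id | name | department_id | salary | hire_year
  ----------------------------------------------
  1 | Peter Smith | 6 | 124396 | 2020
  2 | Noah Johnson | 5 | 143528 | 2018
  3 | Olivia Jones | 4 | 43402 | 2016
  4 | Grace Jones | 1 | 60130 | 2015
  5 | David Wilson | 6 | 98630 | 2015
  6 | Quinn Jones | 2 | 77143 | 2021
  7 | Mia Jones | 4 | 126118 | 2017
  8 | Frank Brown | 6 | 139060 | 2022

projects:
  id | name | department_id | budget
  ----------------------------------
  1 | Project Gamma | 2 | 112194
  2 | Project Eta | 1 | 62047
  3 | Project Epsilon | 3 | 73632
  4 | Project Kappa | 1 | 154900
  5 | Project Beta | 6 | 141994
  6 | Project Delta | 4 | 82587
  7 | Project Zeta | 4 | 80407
SELECT name, hire_year FROM employees WHERE hire_year BETWEEN 2017 AND 2021

Execution result:
name | hire_year
Peter Smith | 2020
Noah Johnson | 2018
Quinn Jones | 2021
Mia Jones | 2017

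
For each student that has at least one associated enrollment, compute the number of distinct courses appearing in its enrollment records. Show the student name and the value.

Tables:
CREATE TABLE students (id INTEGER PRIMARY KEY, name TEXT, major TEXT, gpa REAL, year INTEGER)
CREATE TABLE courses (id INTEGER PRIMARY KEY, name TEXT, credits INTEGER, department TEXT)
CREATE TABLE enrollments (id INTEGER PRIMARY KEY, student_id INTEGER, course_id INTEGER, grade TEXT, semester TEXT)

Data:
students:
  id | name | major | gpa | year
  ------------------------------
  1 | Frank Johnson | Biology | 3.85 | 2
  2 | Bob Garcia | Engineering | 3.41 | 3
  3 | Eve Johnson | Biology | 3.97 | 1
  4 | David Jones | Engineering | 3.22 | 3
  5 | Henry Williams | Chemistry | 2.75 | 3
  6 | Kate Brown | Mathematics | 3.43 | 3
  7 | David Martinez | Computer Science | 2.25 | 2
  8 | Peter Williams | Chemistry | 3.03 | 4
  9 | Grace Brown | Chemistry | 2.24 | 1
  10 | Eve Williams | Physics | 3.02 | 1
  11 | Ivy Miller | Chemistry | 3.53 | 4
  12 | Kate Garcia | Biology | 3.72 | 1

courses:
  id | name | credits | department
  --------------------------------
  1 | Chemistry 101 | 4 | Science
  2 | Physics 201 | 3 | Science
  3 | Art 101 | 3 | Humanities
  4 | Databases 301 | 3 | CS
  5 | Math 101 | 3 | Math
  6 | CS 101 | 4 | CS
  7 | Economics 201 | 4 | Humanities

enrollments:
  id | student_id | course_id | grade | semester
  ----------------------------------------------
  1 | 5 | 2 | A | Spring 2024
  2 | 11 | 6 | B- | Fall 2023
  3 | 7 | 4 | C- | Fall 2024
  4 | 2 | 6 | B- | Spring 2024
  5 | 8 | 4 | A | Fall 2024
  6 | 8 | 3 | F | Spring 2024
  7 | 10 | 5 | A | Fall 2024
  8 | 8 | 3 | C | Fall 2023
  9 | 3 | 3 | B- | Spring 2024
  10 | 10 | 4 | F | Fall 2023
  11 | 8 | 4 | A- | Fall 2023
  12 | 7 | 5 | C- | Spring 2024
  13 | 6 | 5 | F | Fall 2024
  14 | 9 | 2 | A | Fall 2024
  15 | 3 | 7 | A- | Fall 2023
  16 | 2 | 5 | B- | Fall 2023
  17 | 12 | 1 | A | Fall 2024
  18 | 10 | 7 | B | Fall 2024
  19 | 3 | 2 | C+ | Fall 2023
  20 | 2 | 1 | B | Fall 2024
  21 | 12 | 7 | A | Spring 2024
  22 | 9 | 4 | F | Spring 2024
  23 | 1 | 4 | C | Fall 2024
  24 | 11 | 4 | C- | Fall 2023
SELECT p.name, COUNT(DISTINCT c.course_id) AS distinct_course_count FROM enrollments c JOIN students p ON c.student_id = p.id GROUP BY p.id, p.name

Execution result:
name | distinct_course_count
Frank Johnson | 1
Bob Garcia | 3
Eve Johnson | 3
Henry Williams | 1
Kate Brown | 1
David Martinez | 2
Peter Williams | 2
Grace Brown | 2
Eve Williams | 3
Ivy Miller | 2
Kate Garcia | 2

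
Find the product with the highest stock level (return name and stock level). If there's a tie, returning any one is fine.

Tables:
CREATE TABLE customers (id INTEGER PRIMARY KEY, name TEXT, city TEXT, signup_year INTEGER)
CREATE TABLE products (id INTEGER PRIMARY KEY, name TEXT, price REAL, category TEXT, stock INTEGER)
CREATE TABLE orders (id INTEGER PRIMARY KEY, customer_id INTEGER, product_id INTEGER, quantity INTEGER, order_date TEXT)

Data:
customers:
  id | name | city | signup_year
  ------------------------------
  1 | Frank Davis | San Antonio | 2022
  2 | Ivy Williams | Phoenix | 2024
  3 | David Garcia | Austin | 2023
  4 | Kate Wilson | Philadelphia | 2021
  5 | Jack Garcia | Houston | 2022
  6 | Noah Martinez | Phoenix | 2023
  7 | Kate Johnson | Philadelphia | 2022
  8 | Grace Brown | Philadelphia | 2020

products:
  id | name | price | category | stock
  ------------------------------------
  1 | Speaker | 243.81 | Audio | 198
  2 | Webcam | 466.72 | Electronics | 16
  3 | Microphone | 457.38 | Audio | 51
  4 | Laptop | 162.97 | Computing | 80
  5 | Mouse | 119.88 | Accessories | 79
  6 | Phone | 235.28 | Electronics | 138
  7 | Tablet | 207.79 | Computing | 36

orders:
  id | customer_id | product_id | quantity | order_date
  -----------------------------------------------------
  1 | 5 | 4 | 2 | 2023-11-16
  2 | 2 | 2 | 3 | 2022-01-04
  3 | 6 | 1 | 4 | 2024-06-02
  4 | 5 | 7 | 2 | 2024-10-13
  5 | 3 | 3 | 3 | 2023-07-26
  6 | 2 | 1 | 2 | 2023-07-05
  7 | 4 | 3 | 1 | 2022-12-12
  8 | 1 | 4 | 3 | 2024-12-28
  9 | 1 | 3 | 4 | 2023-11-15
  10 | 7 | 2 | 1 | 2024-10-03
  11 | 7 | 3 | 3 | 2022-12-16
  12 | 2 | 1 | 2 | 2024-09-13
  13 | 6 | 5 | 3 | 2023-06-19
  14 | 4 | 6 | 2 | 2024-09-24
SELECT name, stock FROM products ORDER BY stock DESC LIMIT 1

Execution result:
name | stock
Speaker | 198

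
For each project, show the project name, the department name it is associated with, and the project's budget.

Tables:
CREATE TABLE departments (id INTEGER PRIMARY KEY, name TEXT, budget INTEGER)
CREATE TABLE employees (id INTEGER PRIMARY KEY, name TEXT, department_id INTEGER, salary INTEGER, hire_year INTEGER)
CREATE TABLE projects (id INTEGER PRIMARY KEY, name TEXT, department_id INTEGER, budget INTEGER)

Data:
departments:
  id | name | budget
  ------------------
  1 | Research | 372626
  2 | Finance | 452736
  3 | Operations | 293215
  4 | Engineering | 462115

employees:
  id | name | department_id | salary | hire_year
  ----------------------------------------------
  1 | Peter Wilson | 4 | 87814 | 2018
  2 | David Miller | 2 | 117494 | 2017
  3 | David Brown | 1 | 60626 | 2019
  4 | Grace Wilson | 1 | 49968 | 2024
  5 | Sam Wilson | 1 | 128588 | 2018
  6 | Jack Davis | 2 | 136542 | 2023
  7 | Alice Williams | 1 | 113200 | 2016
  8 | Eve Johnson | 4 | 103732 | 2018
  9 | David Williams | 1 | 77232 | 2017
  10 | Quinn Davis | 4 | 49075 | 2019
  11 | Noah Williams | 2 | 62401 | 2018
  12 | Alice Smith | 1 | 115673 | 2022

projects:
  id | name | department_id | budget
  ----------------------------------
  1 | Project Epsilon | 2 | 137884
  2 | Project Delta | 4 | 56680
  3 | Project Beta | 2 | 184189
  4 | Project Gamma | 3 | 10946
SELECT c.name, p.name AS department, c.budget FROM projects c JOIN departments p ON c.department_id = p.id

Execution result:
name | department | budget
Project Epsilon | Finance | 137884
Project Delta | Engineering | 56680
Project Beta | Finance | 184189
Project Gamma | Operations | 10946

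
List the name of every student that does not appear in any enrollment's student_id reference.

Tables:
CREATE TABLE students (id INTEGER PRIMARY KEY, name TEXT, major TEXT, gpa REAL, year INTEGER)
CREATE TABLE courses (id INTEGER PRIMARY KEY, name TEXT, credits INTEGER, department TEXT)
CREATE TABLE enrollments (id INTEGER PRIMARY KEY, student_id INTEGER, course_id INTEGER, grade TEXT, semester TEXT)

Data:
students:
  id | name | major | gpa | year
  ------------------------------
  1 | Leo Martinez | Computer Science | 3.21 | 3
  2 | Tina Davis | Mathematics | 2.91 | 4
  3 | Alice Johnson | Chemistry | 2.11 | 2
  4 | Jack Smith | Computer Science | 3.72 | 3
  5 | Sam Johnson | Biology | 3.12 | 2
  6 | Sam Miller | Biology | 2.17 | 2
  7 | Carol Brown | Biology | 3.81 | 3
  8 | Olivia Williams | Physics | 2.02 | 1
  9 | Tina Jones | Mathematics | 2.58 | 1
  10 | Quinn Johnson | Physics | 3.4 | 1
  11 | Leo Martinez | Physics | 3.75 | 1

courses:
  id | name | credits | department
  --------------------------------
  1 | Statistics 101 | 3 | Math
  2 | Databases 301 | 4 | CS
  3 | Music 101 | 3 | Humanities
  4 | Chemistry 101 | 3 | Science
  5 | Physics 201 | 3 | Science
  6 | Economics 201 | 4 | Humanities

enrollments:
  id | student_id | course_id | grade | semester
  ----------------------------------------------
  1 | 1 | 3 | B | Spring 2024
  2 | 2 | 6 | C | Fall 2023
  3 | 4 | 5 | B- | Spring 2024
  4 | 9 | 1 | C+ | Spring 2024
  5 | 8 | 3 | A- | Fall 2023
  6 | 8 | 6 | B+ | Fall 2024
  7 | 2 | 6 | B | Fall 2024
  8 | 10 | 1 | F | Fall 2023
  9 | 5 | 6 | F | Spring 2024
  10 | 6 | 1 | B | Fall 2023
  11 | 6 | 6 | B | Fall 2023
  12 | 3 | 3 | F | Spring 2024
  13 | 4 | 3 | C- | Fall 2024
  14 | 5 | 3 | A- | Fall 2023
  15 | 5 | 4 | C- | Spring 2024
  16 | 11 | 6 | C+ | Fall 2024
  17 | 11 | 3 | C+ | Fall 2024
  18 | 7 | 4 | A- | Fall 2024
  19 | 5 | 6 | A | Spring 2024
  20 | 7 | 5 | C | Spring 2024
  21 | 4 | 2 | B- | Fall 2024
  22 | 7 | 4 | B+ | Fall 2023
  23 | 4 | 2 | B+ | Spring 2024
SELECT p.name FROM students p LEFT JOIN enrollments c ON c.student_id = p.id WHERE c.id IS NULL

Execution result:
(no rows)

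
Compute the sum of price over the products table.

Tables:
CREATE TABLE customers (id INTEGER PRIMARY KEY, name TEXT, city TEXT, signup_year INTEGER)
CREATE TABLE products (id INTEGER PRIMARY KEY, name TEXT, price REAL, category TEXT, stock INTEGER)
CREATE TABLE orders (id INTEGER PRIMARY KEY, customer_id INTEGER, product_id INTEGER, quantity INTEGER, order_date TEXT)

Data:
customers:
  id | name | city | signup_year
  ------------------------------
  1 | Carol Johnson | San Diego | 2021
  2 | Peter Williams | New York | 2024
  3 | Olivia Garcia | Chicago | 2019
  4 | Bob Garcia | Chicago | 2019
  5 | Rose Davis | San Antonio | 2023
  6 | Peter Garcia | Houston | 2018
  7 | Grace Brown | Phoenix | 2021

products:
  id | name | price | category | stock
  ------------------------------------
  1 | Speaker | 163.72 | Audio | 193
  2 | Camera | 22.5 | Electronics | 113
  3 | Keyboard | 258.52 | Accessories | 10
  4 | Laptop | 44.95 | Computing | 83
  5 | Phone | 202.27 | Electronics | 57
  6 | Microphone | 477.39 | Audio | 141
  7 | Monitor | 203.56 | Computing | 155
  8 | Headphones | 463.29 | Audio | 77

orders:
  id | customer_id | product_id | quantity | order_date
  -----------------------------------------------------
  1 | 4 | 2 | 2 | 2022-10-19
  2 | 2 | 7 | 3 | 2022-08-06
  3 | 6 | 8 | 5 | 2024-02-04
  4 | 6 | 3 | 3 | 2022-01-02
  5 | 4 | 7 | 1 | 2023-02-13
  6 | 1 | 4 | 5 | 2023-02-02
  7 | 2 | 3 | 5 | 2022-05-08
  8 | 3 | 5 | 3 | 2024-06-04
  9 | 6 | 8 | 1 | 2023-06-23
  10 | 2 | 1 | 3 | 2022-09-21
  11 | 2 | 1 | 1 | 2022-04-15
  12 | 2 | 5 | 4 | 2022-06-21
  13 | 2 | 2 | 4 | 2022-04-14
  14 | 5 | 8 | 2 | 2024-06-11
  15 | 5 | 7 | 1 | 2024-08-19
SELECT SUM(price) FROM products

Execution result:
1836.20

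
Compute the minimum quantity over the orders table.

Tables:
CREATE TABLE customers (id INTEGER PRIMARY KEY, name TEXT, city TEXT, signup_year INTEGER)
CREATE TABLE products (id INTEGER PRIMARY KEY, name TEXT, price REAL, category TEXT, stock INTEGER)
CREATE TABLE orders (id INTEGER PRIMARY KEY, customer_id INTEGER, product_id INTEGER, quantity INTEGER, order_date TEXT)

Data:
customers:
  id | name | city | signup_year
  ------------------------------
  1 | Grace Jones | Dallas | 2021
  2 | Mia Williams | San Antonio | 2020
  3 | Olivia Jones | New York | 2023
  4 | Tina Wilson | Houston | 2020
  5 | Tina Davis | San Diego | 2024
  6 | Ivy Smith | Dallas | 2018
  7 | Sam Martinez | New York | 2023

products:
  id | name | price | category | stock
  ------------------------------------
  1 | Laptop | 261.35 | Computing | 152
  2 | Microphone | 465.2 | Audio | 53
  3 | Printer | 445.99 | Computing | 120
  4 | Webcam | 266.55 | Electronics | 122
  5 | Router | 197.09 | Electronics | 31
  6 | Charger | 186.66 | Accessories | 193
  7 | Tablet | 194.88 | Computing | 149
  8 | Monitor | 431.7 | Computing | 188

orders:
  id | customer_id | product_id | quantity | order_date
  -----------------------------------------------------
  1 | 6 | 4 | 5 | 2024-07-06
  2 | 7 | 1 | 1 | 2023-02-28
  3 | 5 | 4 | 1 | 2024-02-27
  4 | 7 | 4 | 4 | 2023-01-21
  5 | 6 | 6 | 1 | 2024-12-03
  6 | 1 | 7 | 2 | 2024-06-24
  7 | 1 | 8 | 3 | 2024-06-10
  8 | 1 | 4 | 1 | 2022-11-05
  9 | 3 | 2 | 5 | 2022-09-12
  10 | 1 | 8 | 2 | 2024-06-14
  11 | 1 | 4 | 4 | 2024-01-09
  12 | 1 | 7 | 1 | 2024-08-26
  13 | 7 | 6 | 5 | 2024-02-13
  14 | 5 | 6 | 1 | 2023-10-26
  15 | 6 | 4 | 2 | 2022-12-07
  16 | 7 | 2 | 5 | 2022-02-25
SELECT MIN(quantity) FROM orders

Execution result:
1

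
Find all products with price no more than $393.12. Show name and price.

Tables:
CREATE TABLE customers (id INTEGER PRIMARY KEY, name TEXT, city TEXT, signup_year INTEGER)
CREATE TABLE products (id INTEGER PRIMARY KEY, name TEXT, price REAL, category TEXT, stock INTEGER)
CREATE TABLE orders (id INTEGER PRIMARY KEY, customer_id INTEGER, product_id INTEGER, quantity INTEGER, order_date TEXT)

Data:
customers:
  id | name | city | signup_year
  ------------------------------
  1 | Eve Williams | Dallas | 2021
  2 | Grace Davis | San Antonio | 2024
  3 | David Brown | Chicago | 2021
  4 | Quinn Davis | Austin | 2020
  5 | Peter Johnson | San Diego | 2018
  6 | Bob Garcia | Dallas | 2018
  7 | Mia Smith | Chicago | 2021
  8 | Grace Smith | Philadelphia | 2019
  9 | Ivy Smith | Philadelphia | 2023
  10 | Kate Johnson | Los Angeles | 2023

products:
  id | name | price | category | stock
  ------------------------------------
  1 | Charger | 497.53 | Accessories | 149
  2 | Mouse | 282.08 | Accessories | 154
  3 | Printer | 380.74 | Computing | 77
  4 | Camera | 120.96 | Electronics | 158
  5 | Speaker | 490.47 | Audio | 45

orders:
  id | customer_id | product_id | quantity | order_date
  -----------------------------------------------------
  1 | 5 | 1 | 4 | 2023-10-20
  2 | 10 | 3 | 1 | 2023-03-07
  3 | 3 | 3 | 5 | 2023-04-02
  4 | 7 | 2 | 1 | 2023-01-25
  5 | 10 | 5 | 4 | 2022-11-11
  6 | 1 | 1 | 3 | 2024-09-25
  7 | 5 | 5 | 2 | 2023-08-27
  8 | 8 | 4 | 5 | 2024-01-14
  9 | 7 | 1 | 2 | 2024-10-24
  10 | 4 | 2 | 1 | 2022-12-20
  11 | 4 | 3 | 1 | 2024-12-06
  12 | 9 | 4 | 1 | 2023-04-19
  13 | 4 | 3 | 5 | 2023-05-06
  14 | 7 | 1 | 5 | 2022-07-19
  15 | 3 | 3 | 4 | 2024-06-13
SELECT name, price FROM products WHERE price <= 393.12

Execution result:
name | price
Mouse | 282.08
Printer | 380.74
Camera | 120.96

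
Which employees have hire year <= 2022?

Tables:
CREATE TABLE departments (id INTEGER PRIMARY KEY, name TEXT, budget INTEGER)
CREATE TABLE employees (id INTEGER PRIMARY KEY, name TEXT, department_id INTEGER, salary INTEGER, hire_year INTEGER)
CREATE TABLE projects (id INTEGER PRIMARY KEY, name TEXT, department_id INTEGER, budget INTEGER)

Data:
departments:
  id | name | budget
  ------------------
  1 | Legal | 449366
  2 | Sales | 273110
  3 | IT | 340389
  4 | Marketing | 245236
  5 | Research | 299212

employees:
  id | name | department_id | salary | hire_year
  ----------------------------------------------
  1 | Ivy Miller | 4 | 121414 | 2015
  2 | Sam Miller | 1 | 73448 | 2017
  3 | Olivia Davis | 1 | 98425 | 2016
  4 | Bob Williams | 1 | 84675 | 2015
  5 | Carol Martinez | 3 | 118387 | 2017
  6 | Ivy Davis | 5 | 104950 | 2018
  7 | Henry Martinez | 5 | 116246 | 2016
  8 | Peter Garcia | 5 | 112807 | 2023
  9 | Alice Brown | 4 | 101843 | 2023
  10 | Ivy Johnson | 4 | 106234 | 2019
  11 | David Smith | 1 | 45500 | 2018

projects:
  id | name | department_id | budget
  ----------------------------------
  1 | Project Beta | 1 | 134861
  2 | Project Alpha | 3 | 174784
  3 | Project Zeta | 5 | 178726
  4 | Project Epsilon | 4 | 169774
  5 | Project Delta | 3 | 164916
SELECT name, hire_year FROM employees WHERE hire_year <= 2022

Execution result:
name | hire_year
Ivy Miller | 2015
Sam Miller | 2017
Olivia Davis | 2016
Bob Williams | 2015
Carol Martinez | 2017
Ivy Davis | 2018
Henry Martinez | 2016
Ivy Johnson | 2019
David Smith | 2018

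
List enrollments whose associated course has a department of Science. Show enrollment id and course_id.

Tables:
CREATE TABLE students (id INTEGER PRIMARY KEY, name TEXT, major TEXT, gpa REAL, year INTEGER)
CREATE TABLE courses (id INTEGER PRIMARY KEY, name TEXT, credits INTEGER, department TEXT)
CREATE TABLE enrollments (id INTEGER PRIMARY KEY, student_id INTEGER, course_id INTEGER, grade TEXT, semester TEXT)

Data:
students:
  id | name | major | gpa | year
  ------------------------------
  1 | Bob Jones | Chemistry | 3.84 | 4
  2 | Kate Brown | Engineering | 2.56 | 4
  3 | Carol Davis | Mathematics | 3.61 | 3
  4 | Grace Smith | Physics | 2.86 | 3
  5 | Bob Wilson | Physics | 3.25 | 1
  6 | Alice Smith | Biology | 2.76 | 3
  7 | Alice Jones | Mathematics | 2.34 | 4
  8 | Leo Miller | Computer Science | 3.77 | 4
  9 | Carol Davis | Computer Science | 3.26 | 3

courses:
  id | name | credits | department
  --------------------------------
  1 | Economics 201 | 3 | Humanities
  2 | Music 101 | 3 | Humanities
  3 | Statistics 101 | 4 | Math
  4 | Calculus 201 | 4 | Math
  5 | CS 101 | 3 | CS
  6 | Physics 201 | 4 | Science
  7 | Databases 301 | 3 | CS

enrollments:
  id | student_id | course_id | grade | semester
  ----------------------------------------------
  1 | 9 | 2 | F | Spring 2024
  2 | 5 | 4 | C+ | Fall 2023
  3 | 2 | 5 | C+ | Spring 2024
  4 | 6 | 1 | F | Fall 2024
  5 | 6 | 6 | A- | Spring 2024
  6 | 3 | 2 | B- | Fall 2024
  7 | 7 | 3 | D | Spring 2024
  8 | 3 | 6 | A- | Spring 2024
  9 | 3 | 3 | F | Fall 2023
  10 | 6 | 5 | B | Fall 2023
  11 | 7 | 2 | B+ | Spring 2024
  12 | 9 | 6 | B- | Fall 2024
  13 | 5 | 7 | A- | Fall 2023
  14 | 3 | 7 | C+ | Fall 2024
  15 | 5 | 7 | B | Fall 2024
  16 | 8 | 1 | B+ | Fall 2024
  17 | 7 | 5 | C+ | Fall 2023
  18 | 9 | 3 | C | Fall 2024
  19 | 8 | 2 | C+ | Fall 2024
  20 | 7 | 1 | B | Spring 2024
SELECT id, course_id FROM enrollments WHERE course_id IN (SELECT id FROM courses WHERE department = 'Science')

Execution result:
id | course_id
5 | 6
8 | 6
12 | 6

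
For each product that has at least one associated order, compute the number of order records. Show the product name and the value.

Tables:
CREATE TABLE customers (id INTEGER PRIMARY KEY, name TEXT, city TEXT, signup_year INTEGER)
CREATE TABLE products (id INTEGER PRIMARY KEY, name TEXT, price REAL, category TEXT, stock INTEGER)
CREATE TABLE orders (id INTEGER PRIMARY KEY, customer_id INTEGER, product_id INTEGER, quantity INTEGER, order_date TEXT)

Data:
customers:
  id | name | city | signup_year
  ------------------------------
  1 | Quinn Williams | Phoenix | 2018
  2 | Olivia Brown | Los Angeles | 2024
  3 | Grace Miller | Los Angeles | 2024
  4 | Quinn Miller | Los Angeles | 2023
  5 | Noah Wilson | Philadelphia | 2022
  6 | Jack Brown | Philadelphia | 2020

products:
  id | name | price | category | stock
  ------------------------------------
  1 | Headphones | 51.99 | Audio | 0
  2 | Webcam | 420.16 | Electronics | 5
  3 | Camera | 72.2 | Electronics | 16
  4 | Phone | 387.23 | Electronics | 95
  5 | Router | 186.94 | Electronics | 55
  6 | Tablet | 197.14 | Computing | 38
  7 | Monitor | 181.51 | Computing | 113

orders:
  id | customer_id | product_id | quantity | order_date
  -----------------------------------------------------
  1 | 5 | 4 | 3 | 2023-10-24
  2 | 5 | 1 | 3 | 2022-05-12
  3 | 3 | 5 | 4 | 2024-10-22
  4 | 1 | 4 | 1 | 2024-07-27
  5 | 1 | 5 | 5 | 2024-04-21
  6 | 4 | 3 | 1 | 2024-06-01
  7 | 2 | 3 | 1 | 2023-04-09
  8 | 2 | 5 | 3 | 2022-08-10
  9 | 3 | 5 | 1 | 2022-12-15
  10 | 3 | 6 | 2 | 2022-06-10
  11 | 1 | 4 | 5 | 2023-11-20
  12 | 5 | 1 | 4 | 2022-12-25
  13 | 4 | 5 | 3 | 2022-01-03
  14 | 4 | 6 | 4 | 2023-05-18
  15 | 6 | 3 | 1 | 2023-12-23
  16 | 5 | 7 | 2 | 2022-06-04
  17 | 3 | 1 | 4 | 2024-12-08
SELECT p.name, COUNT(*) AS n FROM orders c JOIN products p ON c.product_id = p.id GROUP BY p.id, p.name

Execution result:
name | n
Headphones | 3
Camera | 3
Phone | 3
Router | 5
Tablet | 2
Monitor | 1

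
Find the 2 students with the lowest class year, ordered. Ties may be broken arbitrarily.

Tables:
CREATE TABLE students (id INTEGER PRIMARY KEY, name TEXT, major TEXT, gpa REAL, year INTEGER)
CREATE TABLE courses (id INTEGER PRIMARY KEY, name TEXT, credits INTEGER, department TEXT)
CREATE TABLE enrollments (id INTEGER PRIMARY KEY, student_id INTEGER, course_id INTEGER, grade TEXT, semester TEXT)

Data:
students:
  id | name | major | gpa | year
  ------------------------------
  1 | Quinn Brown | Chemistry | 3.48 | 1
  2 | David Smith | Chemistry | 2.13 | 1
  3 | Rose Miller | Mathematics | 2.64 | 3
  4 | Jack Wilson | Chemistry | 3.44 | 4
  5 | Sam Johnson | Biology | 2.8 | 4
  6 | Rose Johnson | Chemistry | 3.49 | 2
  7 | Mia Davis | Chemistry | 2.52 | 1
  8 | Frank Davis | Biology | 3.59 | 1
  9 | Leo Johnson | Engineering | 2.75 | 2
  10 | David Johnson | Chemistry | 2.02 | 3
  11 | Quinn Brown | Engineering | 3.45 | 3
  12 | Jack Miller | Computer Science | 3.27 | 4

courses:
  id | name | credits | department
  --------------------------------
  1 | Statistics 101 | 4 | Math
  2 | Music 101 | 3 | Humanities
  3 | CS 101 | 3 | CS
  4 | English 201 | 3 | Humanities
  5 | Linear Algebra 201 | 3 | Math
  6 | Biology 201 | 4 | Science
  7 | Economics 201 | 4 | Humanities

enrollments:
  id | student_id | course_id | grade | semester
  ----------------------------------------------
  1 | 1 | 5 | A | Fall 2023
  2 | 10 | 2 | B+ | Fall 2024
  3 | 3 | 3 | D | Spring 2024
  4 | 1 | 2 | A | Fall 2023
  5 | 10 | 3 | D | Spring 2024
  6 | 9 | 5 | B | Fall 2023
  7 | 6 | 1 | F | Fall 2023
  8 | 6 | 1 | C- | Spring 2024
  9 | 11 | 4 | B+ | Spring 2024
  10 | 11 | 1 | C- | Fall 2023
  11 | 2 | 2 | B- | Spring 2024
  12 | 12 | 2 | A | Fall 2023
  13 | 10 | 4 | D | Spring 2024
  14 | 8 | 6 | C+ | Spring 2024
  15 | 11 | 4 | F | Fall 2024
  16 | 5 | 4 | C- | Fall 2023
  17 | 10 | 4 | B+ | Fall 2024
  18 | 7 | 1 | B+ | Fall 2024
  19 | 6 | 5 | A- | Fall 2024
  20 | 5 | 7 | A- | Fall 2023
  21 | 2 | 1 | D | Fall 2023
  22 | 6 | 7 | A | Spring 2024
SELECT name, year FROM students ORDER BY year ASC LIMIT 2

Execution result:
name | year
Quinn Brown | 1
David Smith | 1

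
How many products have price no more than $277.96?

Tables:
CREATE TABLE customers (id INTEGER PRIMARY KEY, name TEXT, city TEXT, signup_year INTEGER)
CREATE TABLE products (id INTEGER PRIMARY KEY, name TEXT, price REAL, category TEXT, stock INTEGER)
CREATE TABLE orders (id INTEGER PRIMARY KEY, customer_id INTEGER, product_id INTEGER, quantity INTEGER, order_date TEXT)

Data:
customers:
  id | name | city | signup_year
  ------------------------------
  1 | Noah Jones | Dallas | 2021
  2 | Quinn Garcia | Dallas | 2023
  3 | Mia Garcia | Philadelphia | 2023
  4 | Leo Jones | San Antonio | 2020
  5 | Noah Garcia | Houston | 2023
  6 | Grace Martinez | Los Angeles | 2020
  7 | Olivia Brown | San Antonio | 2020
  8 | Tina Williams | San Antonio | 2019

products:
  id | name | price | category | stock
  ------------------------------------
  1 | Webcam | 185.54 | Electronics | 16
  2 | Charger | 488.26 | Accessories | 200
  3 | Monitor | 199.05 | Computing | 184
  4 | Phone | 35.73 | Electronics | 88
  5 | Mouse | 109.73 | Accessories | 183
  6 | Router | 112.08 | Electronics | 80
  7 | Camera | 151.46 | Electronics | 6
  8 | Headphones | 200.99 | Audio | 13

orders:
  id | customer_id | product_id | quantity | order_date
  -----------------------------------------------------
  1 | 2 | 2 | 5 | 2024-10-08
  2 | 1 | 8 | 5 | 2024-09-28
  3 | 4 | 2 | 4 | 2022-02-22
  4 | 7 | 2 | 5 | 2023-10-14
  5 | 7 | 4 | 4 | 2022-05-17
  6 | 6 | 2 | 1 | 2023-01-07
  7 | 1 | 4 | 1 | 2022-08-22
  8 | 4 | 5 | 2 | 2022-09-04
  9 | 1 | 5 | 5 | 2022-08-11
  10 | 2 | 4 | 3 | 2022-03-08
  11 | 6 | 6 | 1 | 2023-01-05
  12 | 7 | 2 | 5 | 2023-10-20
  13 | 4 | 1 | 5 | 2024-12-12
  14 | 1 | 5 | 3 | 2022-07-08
SELECT COUNT(*) FROM products WHERE price <= 277.96

Execution result:
7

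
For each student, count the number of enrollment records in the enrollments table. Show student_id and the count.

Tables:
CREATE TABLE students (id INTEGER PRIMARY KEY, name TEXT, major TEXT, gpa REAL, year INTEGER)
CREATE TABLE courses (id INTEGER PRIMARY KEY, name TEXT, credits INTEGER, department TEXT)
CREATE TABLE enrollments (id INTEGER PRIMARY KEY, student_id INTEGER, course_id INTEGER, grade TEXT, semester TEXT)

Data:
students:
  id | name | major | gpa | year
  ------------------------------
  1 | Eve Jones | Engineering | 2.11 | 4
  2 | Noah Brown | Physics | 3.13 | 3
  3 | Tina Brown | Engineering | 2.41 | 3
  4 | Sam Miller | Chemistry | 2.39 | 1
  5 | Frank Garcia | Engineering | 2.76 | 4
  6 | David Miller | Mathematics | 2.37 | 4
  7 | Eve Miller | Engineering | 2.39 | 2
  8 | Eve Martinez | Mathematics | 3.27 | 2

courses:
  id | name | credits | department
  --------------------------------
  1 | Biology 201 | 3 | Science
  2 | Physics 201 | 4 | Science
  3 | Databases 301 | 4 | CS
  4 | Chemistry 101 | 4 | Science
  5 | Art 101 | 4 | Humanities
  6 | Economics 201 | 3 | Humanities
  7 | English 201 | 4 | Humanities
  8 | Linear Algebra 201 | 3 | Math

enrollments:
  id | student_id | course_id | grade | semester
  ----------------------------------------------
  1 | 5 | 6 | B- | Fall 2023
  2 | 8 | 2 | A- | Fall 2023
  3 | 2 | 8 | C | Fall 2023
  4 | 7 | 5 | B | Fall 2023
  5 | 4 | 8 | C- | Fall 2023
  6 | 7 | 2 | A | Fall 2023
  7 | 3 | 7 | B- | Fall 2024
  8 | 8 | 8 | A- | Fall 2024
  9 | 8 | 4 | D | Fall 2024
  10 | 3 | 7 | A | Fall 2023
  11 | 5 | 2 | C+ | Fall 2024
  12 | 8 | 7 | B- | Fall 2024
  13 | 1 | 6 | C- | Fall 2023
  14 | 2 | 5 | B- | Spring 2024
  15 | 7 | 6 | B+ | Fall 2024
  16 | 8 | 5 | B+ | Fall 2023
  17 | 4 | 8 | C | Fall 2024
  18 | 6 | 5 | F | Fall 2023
SELECT student_id, COUNT(*) AS enrollment_count FROM enrollments GROUP BY student_id

Execution result:
student_id | enrollment_count
1 | 1
2 | 2
3 | 2
4 | 2
5 | 2
6 | 1
7 | 3
8 | 5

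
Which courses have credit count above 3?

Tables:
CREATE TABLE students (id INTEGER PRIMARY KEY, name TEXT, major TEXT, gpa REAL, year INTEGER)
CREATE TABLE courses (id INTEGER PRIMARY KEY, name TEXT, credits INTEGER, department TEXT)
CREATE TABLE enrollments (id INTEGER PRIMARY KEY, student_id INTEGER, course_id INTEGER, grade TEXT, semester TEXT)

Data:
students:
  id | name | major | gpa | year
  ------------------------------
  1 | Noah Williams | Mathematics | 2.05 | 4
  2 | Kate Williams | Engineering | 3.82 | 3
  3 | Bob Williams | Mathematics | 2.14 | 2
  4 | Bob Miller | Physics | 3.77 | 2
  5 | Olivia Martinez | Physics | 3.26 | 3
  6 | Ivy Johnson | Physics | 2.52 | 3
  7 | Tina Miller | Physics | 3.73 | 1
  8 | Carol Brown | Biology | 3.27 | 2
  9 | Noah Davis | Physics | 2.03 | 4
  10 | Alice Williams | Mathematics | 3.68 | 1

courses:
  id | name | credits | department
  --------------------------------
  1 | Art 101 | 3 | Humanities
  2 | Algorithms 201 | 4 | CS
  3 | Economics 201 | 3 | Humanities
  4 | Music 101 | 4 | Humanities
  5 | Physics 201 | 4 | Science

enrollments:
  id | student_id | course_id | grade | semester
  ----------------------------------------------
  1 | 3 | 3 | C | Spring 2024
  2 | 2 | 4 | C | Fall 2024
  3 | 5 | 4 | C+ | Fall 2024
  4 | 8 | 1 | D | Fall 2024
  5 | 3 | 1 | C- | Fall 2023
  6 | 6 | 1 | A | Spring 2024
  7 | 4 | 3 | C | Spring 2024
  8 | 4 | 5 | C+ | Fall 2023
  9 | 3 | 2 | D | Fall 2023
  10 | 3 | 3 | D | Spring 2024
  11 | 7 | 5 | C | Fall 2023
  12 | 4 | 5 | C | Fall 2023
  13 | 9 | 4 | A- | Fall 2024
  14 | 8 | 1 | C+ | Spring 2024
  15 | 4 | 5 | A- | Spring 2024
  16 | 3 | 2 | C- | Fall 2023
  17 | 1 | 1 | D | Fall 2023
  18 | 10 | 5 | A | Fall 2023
SELECT name, credits FROM courses WHERE credits > 3

Execution result:
name | credits
Algorithms 201 | 4
Music 101 | 4
Physics 201 | 4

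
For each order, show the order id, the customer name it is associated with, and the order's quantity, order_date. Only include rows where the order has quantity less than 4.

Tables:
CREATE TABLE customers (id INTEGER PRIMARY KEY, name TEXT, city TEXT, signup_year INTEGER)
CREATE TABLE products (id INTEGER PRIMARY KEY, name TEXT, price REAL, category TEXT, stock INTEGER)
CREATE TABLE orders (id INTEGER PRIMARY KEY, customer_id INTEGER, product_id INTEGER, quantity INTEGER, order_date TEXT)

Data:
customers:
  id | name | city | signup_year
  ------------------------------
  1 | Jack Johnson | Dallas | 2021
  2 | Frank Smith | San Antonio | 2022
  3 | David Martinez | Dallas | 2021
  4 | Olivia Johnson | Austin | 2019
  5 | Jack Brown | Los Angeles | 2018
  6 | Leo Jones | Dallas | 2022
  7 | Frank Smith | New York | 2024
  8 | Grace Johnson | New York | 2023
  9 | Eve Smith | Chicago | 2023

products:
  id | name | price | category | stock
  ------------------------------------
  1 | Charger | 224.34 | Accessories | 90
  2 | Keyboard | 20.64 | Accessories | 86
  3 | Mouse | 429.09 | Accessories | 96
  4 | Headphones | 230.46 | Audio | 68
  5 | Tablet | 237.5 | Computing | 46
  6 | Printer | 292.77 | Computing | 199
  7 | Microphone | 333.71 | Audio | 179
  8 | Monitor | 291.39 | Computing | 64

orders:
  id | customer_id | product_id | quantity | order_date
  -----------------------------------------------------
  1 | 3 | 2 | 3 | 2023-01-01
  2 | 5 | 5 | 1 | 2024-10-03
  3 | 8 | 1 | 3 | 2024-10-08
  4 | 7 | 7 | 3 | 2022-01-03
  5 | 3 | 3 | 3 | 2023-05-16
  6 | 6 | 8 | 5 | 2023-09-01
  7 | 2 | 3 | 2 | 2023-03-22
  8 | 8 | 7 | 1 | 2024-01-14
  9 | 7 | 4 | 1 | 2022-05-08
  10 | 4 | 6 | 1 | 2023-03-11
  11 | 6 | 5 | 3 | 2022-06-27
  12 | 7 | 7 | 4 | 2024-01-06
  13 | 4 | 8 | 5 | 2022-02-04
SELECT c.id, p.name AS customer, c.quantity, c.order_date FROM orders c JOIN customers p ON c.customer_id = p.id WHERE c.quantity < 4

Execution result:
id | customer | quantity | order_date
1 | David Martinez | 3 | 2023-01-01
2 | Jack Brown | 1 | 2024-10-03
3 | Grace Johnson | 3 | 2024-10-08
4 | Frank Smith | 3 | 2022-01-03
5 | David Martinez | 3 | 2023-05-16
7 | Frank Smith | 2 | 2023-03-22
8 | Grace Johnson | 1 | 2024-01-14
9 | Frank Smith | 1 | 2022-05-08
10 | Olivia Johnson | 1 | 2023-03-11
11 | Leo Jones | 3 | 2022-06-27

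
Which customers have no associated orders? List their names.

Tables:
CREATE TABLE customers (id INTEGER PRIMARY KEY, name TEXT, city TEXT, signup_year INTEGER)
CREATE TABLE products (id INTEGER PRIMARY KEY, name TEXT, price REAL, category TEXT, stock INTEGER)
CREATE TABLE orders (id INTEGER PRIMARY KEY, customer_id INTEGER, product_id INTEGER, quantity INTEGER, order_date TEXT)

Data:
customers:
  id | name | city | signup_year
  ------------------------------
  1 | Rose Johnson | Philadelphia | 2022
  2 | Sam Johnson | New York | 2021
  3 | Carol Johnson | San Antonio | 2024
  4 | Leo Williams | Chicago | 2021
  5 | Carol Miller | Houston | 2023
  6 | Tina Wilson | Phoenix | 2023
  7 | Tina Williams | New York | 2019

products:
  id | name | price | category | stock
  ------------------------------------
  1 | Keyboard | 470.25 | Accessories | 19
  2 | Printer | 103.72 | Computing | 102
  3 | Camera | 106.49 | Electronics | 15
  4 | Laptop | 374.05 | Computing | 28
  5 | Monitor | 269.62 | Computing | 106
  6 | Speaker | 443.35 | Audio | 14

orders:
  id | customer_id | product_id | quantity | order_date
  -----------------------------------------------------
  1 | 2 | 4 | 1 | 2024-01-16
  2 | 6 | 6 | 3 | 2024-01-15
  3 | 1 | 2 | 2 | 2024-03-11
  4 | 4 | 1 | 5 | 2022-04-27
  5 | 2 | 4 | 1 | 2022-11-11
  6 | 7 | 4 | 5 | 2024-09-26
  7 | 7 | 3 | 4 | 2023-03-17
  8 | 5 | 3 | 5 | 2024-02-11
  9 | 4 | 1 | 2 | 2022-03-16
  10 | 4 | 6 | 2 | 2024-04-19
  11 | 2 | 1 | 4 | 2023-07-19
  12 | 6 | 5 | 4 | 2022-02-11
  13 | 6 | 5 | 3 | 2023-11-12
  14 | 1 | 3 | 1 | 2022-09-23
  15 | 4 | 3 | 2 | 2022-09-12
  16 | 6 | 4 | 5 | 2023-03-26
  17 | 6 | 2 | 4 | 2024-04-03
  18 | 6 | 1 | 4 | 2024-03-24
SELECT p.name FROM customers p LEFT JOIN orders c ON c.customer_id = p.id WHERE c.id IS NULL

Execution result:
Carol Johnson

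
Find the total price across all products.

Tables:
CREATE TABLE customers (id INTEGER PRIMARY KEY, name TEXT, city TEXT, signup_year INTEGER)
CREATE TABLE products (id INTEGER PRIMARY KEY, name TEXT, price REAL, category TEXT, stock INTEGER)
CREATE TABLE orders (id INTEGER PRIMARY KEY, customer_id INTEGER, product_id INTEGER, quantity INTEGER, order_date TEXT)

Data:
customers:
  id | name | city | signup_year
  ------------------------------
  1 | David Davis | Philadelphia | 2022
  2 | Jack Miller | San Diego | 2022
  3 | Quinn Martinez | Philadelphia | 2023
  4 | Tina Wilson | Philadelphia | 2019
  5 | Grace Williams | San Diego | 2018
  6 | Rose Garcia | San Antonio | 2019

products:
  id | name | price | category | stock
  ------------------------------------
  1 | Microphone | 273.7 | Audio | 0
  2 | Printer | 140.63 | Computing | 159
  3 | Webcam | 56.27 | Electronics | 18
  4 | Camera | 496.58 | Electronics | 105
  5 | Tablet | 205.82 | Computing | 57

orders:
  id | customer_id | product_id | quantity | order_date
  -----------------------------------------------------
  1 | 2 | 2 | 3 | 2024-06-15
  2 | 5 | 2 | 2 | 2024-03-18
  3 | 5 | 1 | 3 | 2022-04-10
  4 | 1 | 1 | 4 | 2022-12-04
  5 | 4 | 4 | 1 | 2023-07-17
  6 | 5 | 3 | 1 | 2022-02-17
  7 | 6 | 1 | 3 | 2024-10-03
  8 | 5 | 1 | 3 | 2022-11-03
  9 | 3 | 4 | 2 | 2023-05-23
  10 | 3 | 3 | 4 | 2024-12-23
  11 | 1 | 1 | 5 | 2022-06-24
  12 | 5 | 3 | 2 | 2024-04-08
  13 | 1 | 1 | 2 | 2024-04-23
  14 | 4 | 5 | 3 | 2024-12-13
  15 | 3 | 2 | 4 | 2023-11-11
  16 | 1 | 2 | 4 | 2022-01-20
SELECT SUM(price) FROM products

Execution result:
1173.00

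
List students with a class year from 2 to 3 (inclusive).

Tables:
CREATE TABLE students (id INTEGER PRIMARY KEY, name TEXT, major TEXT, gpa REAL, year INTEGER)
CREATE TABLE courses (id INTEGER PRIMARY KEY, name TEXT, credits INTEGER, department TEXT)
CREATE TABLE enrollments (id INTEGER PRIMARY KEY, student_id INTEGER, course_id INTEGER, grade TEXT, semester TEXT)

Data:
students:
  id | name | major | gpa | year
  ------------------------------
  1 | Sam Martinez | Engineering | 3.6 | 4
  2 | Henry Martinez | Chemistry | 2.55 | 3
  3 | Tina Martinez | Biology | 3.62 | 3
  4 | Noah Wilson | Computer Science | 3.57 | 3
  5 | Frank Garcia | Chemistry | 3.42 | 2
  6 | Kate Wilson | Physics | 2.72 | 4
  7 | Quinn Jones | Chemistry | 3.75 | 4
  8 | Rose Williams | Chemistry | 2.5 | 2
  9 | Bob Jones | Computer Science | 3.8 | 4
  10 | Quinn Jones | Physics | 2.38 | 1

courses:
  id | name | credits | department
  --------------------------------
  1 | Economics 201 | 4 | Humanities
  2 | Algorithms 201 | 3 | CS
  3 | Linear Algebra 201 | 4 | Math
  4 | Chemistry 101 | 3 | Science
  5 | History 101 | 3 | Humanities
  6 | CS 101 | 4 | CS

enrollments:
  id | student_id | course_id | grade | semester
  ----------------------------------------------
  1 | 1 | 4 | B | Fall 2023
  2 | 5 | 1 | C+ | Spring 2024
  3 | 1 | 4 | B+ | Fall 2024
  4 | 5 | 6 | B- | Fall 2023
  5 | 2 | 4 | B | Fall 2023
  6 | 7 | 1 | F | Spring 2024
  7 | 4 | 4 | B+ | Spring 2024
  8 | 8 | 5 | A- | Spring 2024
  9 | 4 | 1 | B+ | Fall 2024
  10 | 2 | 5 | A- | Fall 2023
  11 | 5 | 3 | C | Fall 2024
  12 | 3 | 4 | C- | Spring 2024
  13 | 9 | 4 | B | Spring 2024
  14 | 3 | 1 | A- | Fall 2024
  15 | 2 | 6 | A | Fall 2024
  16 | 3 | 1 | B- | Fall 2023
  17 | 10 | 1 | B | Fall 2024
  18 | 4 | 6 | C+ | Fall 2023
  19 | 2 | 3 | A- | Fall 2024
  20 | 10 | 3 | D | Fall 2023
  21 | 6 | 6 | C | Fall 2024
SELECT name, year FROM students WHERE year BETWEEN 2 AND 3

Execution result:
name | year
Henry Martinez | 3
Tina Martinez | 3
Noah Wilson | 3
Frank Garcia | 2
Rose Williams | 2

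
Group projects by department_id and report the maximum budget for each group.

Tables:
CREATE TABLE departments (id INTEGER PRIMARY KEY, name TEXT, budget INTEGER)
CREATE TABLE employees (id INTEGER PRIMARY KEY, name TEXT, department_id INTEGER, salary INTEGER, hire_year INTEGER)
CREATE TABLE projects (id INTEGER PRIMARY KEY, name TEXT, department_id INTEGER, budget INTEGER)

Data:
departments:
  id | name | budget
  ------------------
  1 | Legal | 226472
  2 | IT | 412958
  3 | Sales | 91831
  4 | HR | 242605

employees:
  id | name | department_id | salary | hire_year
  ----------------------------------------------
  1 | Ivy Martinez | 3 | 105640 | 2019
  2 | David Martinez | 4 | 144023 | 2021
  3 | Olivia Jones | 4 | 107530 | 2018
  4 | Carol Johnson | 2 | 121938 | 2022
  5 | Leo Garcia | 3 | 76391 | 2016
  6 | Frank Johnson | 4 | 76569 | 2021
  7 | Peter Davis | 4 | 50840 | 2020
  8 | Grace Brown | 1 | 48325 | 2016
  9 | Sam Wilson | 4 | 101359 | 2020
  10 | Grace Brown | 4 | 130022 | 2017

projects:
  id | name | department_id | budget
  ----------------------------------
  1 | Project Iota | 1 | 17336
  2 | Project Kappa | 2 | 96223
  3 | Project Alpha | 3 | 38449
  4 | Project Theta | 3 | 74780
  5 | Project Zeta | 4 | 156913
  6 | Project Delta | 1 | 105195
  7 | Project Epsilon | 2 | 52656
SELECT department_id, MAX(budget) AS max_budget FROM projects GROUP BY department_id

Execution result:
department_id | max_budget
1 | 105195
2 | 96223
3 | 74780
4 | 156913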